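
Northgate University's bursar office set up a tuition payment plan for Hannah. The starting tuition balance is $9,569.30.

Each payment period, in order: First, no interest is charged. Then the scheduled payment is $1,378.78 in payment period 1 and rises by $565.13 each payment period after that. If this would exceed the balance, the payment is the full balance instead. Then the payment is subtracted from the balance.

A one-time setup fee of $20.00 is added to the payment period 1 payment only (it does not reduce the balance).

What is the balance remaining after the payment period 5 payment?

# | Opening | Payment | Fee | End bal
1 | $9,569.30 | $1,378.78 | $20.00 | $8,190.52
2 | $8,190.52 | $1,943.91 | — | $6,246.61
3 | $6,246.61 | $2,509.04 | — | $3,737.57
4 | $3,737.57 | $3,074.17 | — | $663.40
5 | $663.40 | $663.40 | — | $0.00

$0.00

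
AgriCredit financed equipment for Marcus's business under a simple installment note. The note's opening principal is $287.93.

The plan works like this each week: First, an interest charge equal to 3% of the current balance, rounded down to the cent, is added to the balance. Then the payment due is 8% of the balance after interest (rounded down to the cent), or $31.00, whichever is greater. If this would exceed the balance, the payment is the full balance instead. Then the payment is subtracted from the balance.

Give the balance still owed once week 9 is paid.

Week 1: opening $287.93; interest $8.63 → $296.56; payment $31.00; balance $265.56
Week 2: opening $265.56; interest $7.96 → $273.52; payment $31.00; balance $242.52
Week 3: opening $242.52; interest $7.27 → $249.79; payment $31.00; balance $218.79
Week 4: opening $218.79; interest $6.56 → $225.35; payment $31.00; balance $194.35
Week 5: opening $194.35; interest $5.83 → $200.18; payment $31.00; balance $169.18
Week 6: opening $169.18; interest $5.07 → $174.25; payment $31.00; balance $143.25
Week 7: opening $143.25; interest $4.29 → $147.54; payment $31.00; balance $116.54
Week 8: opening $116.54; interest $3.49 → $120.03; payment $31.00; balance $89.03
Week 9: opening $89.03; interest $2.67 → $91.70; payment $31.00; balance $60.70

$60.70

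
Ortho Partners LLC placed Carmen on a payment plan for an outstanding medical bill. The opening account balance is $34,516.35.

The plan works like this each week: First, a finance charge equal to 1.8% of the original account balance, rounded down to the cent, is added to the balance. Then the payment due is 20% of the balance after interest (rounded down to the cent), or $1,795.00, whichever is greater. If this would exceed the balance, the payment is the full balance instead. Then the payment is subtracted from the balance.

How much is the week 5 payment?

$3,245.28

Week 1: opening $34,516.35; interest $621.29 → $35,137.64; payment $7,027.52; balance $28,110.12
Week 2: opening $28,110.12; interest $621.29 → $28,731.41; payment $5,746.28; balance $22,985.13
Week 3: opening $22,985.13; interest $621.29 → $23,606.42; payment $4,721.28; balance $18,885.14
Week 4: opening $18,885.14; interest $621.29 → $19,506.43; payment $3,901.28; balance $15,605.15
Week 5: opening $15,605.15; interest $621.29 → $16,226.44; payment $3,245.28; balance $12,981.16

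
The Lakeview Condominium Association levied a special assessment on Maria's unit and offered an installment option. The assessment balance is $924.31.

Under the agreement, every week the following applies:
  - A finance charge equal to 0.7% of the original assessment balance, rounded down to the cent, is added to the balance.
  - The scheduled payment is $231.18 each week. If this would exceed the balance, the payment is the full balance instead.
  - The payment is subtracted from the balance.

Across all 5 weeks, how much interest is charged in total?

$32.35

# | Opening | Interest | Payment | End bal
1 | $924.31 | $6.47 | $231.18 | $699.60
2 | $699.60 | $6.47 | $231.18 | $474.89
3 | $474.89 | $6.47 | $231.18 | $250.18
4 | $250.18 | $6.47 | $231.18 | $25.47
5 | $25.47 | $6.47 | $31.94 | $0.00
Total interest: $6.47 + $6.47 + $6.47 + $6.47 + $6.47 = $32.35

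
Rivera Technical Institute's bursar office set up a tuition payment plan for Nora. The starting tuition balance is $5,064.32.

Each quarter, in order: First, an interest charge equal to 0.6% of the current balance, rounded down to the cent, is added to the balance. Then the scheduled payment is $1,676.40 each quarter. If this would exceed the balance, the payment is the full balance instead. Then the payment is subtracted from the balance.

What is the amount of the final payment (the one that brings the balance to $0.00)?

Quarter 1: opening $5,064.32; interest $30.38 → $5,094.70; payment $1,676.40; balance $3,418.30
Quarter 2: opening $3,418.30; interest $20.50 → $3,438.80; payment $1,676.40; balance $1,762.40
Quarter 3: opening $1,762.40; interest $10.57 → $1,772.97; payment $1,676.40; balance $96.57
Quarter 4: opening $96.57; interest $0.57 → $97.14; payment $97.14; balance $0.00

$97.14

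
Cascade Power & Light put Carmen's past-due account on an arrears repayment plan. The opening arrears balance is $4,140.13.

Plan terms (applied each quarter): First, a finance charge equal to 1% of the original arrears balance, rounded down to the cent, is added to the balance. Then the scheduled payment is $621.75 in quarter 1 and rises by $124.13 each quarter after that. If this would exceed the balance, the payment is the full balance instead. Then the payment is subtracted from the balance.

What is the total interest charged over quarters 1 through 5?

$207.00

Quarter 1: opening $4,140.13; interest $41.40 → $4,181.53; payment $621.75; balance $3,559.78
Quarter 2: opening $3,559.78; interest $41.40 → $3,601.18; payment $745.88; balance $2,855.30
Quarter 3: opening $2,855.30; interest $41.40 → $2,896.70; payment $870.01; balance $2,026.69
Quarter 4: opening $2,026.69; interest $41.40 → $2,068.09; payment $994.14; balance $1,073.95
Quarter 5: opening $1,073.95; interest $41.40 → $1,115.35; payment $1,115.35; balance $0.00
Total interest: $41.40 + $41.40 + $41.40 + $41.40 + $41.40 = $207.00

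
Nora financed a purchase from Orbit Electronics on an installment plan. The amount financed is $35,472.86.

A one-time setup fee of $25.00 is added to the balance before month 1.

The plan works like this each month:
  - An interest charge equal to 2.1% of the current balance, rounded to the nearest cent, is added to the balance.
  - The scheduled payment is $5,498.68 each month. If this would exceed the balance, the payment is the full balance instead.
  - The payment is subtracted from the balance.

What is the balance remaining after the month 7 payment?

$54.19

# | Opening | Interest | Payment | End bal
1 | $35,497.86 | $745.46 | $5,498.68 | $30,744.64
2 | $30,744.64 | $645.64 | $5,498.68 | $25,891.60
3 | $25,891.60 | $543.72 | $5,498.68 | $20,936.64
4 | $20,936.64 | $439.67 | $5,498.68 | $15,877.63
5 | $15,877.63 | $333.43 | $5,498.68 | $10,712.38
6 | $10,712.38 | $224.96 | $5,498.68 | $5,438.66
7 | $5,438.66 | $114.21 | $5,498.68 | $54.19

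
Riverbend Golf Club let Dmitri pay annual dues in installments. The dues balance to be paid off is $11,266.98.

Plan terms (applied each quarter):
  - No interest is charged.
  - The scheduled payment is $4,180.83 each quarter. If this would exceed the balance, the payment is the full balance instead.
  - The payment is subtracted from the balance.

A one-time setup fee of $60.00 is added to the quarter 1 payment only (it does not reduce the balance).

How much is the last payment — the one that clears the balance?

Quarter 1: $11,266.98 − $4,180.83 (+ $60.00 fee) → $7,086.15
Quarter 2: $7,086.15 − $4,180.83 → $2,905.32
Quarter 3: $2,905.32 − $2,905.32 → $0.00

$2,905.32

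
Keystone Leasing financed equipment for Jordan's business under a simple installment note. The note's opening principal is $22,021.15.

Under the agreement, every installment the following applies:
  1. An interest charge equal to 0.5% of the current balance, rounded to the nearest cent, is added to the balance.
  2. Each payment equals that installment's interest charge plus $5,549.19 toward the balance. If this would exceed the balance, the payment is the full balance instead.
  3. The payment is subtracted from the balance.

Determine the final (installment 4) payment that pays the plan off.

Installment 1: opening $22,021.15; interest $110.11 → $22,131.26; payment $5,659.30; balance $16,471.96
Installment 2: opening $16,471.96; interest $82.36 → $16,554.32; payment $5,631.55; balance $10,922.77
Installment 3: opening $10,922.77; interest $54.61 → $10,977.38; payment $5,603.80; balance $5,373.58
Installment 4: opening $5,373.58; interest $26.87 → $5,400.45; payment $5,400.45; balance $0.00

$5,400.45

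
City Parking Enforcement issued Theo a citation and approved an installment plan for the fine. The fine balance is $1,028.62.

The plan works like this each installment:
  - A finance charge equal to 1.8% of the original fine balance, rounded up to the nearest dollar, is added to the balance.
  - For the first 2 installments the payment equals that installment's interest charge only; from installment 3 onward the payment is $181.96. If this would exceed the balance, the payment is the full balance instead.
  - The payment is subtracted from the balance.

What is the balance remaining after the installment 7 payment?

Installment 1: opening $1,028.62; interest $19.00 → $1,047.62; payment $19.00; balance $1,028.62
Installment 2: opening $1,028.62; interest $19.00 → $1,047.62; payment $19.00; balance $1,028.62
Installment 3: opening $1,028.62; interest $19.00 → $1,047.62; payment $181.96; balance $865.66
Installment 4: opening $865.66; interest $19.00 → $884.66; payment $181.96; balance $702.70
Installment 5: opening $702.70; interest $19.00 → $721.70; payment $181.96; balance $539.74
Installment 6: opening $539.74; interest $19.00 → $558.74; payment $181.96; balance $376.78
Installment 7: opening $376.78; interest $19.00 → $395.78; payment $181.96; balance $213.82

$213.82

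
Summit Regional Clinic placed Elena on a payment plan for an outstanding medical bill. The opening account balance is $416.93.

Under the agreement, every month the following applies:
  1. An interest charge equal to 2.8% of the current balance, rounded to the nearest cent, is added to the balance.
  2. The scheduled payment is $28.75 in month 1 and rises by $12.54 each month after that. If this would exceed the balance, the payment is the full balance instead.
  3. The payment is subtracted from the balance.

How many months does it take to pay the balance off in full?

Month 1: $416.93 +$11.67 interest = $428.60; pay $28.75 → $399.85
Month 2: $399.85 +$11.20 interest = $411.05; pay $41.29 → $369.76
Month 3: $369.76 +$10.35 interest = $380.11; pay $53.83 → $326.28
Month 4: $326.28 +$9.14 interest = $335.42; pay $66.37 → $269.05
Month 5: $269.05 +$7.53 interest = $276.58; pay $78.91 → $197.67
Month 6: $197.67 +$5.53 interest = $203.20; pay $91.45 → $111.75
Month 7: $111.75 +$3.13 interest = $114.88; pay $103.99 → $10.89
Month 8: $10.89 +$0.30 interest = $11.19; pay $11.19 → $0.00
Balance reaches $0.00 in month 8.

8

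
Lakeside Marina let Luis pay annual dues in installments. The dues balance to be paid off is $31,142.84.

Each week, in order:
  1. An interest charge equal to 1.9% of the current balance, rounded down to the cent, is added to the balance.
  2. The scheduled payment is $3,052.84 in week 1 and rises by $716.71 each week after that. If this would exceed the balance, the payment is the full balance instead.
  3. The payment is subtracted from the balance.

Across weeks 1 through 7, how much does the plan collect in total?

Week 1: opening $31,142.84; interest $591.71 → $31,734.55; payment $3,052.84; balance $28,681.71
Week 2: opening $28,681.71; interest $544.95 → $29,226.66; payment $3,769.55; balance $25,457.11
Week 3: opening $25,457.11; interest $483.68 → $25,940.79; payment $4,486.26; balance $21,454.53
Week 4: opening $21,454.53; interest $407.63 → $21,862.16; payment $5,202.97; balance $16,659.19
Week 5: opening $16,659.19; interest $316.52 → $16,975.71; payment $5,919.68; balance $11,056.03
Week 6: opening $11,056.03; interest $210.06 → $11,266.09; payment $6,636.39; balance $4,629.70
Week 7: opening $4,629.70; interest $87.96 → $4,717.66; payment $4,717.66; balance $0.00
Total paid: $33,785.35

$33,785.35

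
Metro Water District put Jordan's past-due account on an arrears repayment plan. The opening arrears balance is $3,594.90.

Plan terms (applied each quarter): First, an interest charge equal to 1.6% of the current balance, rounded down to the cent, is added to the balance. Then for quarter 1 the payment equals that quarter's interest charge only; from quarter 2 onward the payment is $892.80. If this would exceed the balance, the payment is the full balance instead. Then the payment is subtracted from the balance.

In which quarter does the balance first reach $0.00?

# | Opening | Interest | Payment | End bal
1 | $3,594.90 | $57.51 | $57.51 | $3,594.90
2 | $3,594.90 | $57.51 | $892.80 | $2,759.61
3 | $2,759.61 | $44.15 | $892.80 | $1,910.96
4 | $1,910.96 | $30.57 | $892.80 | $1,048.73
5 | $1,048.73 | $16.77 | $892.80 | $172.70
6 | $172.70 | $2.76 | $175.46 | $0.00
Balance reaches $0.00 in quarter 6.

6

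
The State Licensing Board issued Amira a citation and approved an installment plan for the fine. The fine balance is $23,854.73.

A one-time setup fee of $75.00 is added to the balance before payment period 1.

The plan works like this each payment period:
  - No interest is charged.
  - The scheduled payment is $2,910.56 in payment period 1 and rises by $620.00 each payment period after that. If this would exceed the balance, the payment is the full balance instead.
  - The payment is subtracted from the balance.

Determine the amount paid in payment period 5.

Payment period 1: opening $23,929.73; payment $2,910.56; balance $21,019.17
Payment period 2: opening $21,019.17; payment $3,530.56; balance $17,488.61
Payment period 3: opening $17,488.61; payment $4,150.56; balance $13,338.05
Payment period 4: opening $13,338.05; payment $4,770.56; balance $8,567.49
Payment period 5: opening $8,567.49; payment $5,390.56; balance $3,176.93

$5,390.56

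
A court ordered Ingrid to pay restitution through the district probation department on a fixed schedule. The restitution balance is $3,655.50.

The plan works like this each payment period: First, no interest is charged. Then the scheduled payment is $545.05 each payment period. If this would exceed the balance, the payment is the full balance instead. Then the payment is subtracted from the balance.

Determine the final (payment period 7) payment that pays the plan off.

$385.20

Payment period 1: opening $3,655.50; payment $545.05; balance $3,110.45
Payment period 2: opening $3,110.45; payment $545.05; balance $2,565.40
Payment period 3: opening $2,565.40; payment $545.05; balance $2,020.35
Payment period 4: opening $2,020.35; payment $545.05; balance $1,475.30
Payment period 5: opening $1,475.30; payment $545.05; balance $930.25
Payment period 6: opening $930.25; payment $545.05; balance $385.20
Payment period 7: opening $385.20; payment $385.20; balance $0.00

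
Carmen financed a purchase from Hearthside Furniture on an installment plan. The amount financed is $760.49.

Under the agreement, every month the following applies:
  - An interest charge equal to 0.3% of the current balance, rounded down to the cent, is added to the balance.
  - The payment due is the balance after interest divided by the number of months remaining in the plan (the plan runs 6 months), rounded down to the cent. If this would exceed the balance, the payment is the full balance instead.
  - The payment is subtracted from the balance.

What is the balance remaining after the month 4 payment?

Month 1: opening $760.49; interest $2.28 → $762.77; payment $127.12; balance $635.65
Month 2: opening $635.65; interest $1.90 → $637.55; payment $127.51; balance $510.04
Month 3: opening $510.04; interest $1.53 → $511.57; payment $127.89; balance $383.68
Month 4: opening $383.68; interest $1.15 → $384.83; payment $128.27; balance $256.56

$256.56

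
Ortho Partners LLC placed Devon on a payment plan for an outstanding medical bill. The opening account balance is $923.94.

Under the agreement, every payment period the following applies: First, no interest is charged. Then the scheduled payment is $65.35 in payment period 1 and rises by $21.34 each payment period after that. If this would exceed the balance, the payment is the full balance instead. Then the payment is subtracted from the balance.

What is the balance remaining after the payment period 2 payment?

$771.90

Payment period 1: $923.94 − $65.35 → $858.59
Payment period 2: $858.59 − $86.69 → $771.90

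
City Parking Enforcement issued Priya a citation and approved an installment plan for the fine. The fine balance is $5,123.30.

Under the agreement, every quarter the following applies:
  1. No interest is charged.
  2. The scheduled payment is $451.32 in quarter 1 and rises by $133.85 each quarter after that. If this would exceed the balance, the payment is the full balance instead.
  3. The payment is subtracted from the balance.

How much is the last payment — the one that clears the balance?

Quarter 1: opening $5,123.30; payment $451.32; balance $4,671.98
Quarter 2: opening $4,671.98; payment $585.17; balance $4,086.81
Quarter 3: opening $4,086.81; payment $719.02; balance $3,367.79
Quarter 4: opening $3,367.79; payment $852.87; balance $2,514.92
Quarter 5: opening $2,514.92; payment $986.72; balance $1,528.20
Quarter 6: opening $1,528.20; payment $1,120.57; balance $407.63
Quarter 7: opening $407.63; payment $407.63; balance $0.00

$407.63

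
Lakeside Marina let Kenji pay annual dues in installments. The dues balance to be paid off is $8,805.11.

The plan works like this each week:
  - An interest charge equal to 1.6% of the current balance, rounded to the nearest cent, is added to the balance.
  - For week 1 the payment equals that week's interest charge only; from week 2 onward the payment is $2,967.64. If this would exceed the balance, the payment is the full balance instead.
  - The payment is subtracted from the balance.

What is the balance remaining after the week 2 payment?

$5,978.35

# | Opening | Interest | Payment | End bal
1 | $8,805.11 | $140.88 | $140.88 | $8,805.11
2 | $8,805.11 | $140.88 | $2,967.64 | $5,978.35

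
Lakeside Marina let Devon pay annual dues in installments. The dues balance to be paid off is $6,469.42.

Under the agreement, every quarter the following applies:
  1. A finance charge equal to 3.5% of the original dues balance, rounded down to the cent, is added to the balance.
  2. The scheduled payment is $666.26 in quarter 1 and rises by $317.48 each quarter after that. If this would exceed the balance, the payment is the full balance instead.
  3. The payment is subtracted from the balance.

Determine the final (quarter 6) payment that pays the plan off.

Quarter 1: opening $6,469.42; interest $226.42 → $6,695.84; payment $666.26; balance $6,029.58
Quarter 2: opening $6,029.58; interest $226.42 → $6,256.00; payment $983.74; balance $5,272.26
Quarter 3: opening $5,272.26; interest $226.42 → $5,498.68; payment $1,301.22; balance $4,197.46
Quarter 4: opening $4,197.46; interest $226.42 → $4,423.88; payment $1,618.70; balance $2,805.18
Quarter 5: opening $2,805.18; interest $226.42 → $3,031.60; payment $1,936.18; balance $1,095.42
Quarter 6: opening $1,095.42; interest $226.42 → $1,321.84; payment $1,321.84; balance $0.00

$1,321.84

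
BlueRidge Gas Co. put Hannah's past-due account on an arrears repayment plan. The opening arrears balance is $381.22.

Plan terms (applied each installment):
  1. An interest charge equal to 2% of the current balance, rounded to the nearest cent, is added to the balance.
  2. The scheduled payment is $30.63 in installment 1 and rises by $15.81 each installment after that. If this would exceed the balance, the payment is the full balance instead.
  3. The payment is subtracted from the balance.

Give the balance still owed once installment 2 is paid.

$318.93

Installment 1: $381.22 +$7.62 interest = $388.84; pay $30.63 → $358.21
Installment 2: $358.21 +$7.16 interest = $365.37; pay $46.44 → $318.93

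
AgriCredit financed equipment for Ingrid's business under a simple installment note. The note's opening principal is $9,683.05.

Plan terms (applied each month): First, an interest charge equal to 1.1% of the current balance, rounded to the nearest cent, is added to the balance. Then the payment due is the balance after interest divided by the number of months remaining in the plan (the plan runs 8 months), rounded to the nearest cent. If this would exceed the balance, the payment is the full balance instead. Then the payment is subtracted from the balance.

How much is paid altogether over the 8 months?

$10,174.85

Month 1: opening $9,683.05; interest $106.51 → $9,789.56; payment $1,223.70; balance $8,565.86
Month 2: opening $8,565.86; interest $94.22 → $8,660.08; payment $1,237.15; balance $7,422.93
Month 3: opening $7,422.93; interest $81.65 → $7,504.58; payment $1,250.76; balance $6,253.82
Month 4: opening $6,253.82; interest $68.79 → $6,322.61; payment $1,264.52; balance $5,058.09
Month 5: opening $5,058.09; interest $55.64 → $5,113.73; payment $1,278.43; balance $3,835.30
Month 6: opening $3,835.30; interest $42.19 → $3,877.49; payment $1,292.50; balance $2,584.99
Month 7: opening $2,584.99; interest $28.43 → $2,613.42; payment $1,306.71; balance $1,306.71
Month 8: opening $1,306.71; interest $14.37 → $1,321.08; payment $1,321.08; balance $0.00
Total paid: $10,174.85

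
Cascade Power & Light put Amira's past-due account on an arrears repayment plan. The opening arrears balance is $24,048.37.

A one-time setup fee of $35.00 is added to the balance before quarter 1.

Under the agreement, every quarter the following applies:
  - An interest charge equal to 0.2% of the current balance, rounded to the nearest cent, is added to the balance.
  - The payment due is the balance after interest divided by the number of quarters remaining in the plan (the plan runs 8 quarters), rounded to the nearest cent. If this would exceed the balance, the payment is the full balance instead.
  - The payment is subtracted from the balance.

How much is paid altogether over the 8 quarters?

Quarter 1: opening $24,083.37; interest $48.17 → $24,131.54; payment $3,016.44; balance $21,115.10
Quarter 2: opening $21,115.10; interest $42.23 → $21,157.33; payment $3,022.48; balance $18,134.85
Quarter 3: opening $18,134.85; interest $36.27 → $18,171.12; payment $3,028.52; balance $15,142.60
Quarter 4: opening $15,142.60; interest $30.29 → $15,172.89; payment $3,034.58; balance $12,138.31
Quarter 5: opening $12,138.31; interest $24.28 → $12,162.59; payment $3,040.65; balance $9,121.94
Quarter 6: opening $9,121.94; interest $18.24 → $9,140.18; payment $3,046.73; balance $6,093.45
Quarter 7: opening $6,093.45; interest $12.19 → $6,105.64; payment $3,052.82; balance $3,052.82
Quarter 8: opening $3,052.82; interest $6.11 → $3,058.93; payment $3,058.93; balance $0.00
Total paid: $24,301.15

$24,301.15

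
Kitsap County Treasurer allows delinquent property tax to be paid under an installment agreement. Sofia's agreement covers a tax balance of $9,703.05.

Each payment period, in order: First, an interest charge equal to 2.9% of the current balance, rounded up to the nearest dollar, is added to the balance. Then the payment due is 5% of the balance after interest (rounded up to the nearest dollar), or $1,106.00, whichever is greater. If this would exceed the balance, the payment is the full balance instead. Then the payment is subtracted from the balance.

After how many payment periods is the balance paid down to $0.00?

Payment period 1: $9,703.05 +$282.00 interest = $9,985.05; pay $1,106.00 → $8,879.05
Payment period 2: $8,879.05 +$258.00 interest = $9,137.05; pay $1,106.00 → $8,031.05
Payment period 3: $8,031.05 +$233.00 interest = $8,264.05; pay $1,106.00 → $7,158.05
Payment period 4: $7,158.05 +$208.00 interest = $7,366.05; pay $1,106.00 → $6,260.05
Payment period 5: $6,260.05 +$182.00 interest = $6,442.05; pay $1,106.00 → $5,336.05
Payment period 6: $5,336.05 +$155.00 interest = $5,491.05; pay $1,106.00 → $4,385.05
Payment period 7: $4,385.05 +$128.00 interest = $4,513.05; pay $1,106.00 → $3,407.05
Payment period 8: $3,407.05 +$99.00 interest = $3,506.05; pay $1,106.00 → $2,400.05
Payment period 9: $2,400.05 +$70.00 interest = $2,470.05; pay $1,106.00 → $1,364.05
Payment period 10: $1,364.05 +$40.00 interest = $1,404.05; pay $1,106.00 → $298.05
Payment period 11: $298.05 +$9.00 interest = $307.05; pay $307.05 → $0.00
Balance reaches $0.00 in payment period 11.

11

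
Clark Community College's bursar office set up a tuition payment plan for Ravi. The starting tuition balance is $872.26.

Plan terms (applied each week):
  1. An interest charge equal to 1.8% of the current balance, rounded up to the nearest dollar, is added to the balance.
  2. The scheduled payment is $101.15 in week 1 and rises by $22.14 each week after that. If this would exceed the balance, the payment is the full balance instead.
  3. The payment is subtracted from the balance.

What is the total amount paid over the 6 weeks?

# | Opening | Interest | Payment | End bal
1 | $872.26 | $16.00 | $101.15 | $787.11
2 | $787.11 | $15.00 | $123.29 | $678.82
3 | $678.82 | $13.00 | $145.43 | $546.39
4 | $546.39 | $10.00 | $167.57 | $388.82
5 | $388.82 | $7.00 | $189.71 | $206.11
6 | $206.11 | $4.00 | $210.11 | $0.00
Total paid: $937.26

$937.26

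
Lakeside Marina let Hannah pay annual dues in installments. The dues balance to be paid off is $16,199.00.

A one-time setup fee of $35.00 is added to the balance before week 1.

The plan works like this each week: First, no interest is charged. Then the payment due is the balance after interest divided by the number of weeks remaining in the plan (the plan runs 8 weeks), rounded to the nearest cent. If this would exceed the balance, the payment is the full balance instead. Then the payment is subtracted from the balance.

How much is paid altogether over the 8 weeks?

$16,234.00

Week 1: opening $16,234.00; payment $2,029.25; balance $14,204.75
Week 2: opening $14,204.75; payment $2,029.25; balance $12,175.50
Week 3: opening $12,175.50; payment $2,029.25; balance $10,146.25
Week 4: opening $10,146.25; payment $2,029.25; balance $8,117.00
Week 5: opening $8,117.00; payment $2,029.25; balance $6,087.75
Week 6: opening $6,087.75; payment $2,029.25; balance $4,058.50
Week 7: opening $4,058.50; payment $2,029.25; balance $2,029.25
Week 8: opening $2,029.25; payment $2,029.25; balance $0.00
Total paid: $16,234.00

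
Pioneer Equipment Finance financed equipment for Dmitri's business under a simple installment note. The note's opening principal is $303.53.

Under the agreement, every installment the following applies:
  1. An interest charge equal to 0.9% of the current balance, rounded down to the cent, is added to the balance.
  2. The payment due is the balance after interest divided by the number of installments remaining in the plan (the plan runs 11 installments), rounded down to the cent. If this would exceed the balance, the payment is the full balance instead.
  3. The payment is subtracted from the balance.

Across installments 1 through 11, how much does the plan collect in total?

$320.38

# | Opening | Interest | Payment | End bal
1 | $303.53 | $2.73 | $27.84 | $278.42
2 | $278.42 | $2.50 | $28.09 | $252.83
3 | $252.83 | $2.27 | $28.34 | $226.76
4 | $226.76 | $2.04 | $28.60 | $200.20
5 | $200.20 | $1.80 | $28.85 | $173.15
6 | $173.15 | $1.55 | $29.11 | $145.59
7 | $145.59 | $1.31 | $29.38 | $117.52
8 | $117.52 | $1.05 | $29.64 | $88.93
9 | $88.93 | $0.80 | $29.91 | $59.82
10 | $59.82 | $0.53 | $30.17 | $30.18
11 | $30.18 | $0.27 | $30.45 | $0.00
Total paid: $320.38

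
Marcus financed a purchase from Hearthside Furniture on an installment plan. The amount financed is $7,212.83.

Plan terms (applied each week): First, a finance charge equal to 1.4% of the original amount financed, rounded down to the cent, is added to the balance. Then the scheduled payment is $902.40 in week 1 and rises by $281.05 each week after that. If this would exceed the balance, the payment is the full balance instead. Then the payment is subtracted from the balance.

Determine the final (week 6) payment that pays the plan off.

Week 1: opening $7,212.83; interest $100.97 → $7,313.80; payment $902.40; balance $6,411.40
Week 2: opening $6,411.40; interest $100.97 → $6,512.37; payment $1,183.45; balance $5,328.92
Week 3: opening $5,328.92; interest $100.97 → $5,429.89; payment $1,464.50; balance $3,965.39
Week 4: opening $3,965.39; interest $100.97 → $4,066.36; payment $1,745.55; balance $2,320.81
Week 5: opening $2,320.81; interest $100.97 → $2,421.78; payment $2,026.60; balance $395.18
Week 6: opening $395.18; interest $100.97 → $496.15; payment $496.15; balance $0.00

$496.15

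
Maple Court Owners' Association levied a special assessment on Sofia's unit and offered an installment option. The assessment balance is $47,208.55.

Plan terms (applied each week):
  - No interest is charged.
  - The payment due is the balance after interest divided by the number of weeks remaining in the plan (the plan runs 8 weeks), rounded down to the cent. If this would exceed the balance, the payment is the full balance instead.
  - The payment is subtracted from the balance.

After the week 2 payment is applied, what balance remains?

$35,406.42

Week 1: $47,208.55 − $5,901.06 → $41,307.49
Week 2: $41,307.49 − $5,901.07 → $35,406.42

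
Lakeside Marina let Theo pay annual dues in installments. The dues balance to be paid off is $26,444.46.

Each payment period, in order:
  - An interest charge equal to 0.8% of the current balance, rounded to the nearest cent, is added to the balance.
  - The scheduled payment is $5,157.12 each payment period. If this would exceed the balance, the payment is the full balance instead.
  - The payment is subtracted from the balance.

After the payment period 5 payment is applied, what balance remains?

$1,317.82

Payment period 1: $26,444.46 +$211.56 interest = $26,656.02; pay $5,157.12 → $21,498.90
Payment period 2: $21,498.90 +$171.99 interest = $21,670.89; pay $5,157.12 → $16,513.77
Payment period 3: $16,513.77 +$132.11 interest = $16,645.88; pay $5,157.12 → $11,488.76
Payment period 4: $11,488.76 +$91.91 interest = $11,580.67; pay $5,157.12 → $6,423.55
Payment period 5: $6,423.55 +$51.39 interest = $6,474.94; pay $5,157.12 → $1,317.82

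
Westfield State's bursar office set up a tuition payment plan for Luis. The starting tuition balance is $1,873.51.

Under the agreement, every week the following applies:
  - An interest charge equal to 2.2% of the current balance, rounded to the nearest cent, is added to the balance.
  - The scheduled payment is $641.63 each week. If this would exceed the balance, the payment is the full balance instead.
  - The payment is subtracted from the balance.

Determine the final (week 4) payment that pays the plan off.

$33.07

Week 1: $1,873.51 +$41.22 interest = $1,914.73; pay $641.63 → $1,273.10
Week 2: $1,273.10 +$28.01 interest = $1,301.11; pay $641.63 → $659.48
Week 3: $659.48 +$14.51 interest = $673.99; pay $641.63 → $32.36
Week 4: $32.36 +$0.71 interest = $33.07; pay $33.07 → $0.00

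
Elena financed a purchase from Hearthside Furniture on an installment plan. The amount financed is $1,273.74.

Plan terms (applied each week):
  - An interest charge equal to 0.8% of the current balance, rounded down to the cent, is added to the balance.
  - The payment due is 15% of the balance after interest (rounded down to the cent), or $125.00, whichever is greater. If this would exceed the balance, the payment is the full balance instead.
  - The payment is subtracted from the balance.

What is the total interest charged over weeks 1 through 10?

$51.03

Week 1: opening $1,273.74; interest $10.18 → $1,283.92; payment $192.58; balance $1,091.34
Week 2: opening $1,091.34; interest $8.73 → $1,100.07; payment $165.01; balance $935.06
Week 3: opening $935.06; interest $7.48 → $942.54; payment $141.38; balance $801.16
Week 4: opening $801.16; interest $6.40 → $807.56; payment $125.00; balance $682.56
Week 5: opening $682.56; interest $5.46 → $688.02; payment $125.00; balance $563.02
Week 6: opening $563.02; interest $4.50 → $567.52; payment $125.00; balance $442.52
Week 7: opening $442.52; interest $3.54 → $446.06; payment $125.00; balance $321.06
Week 8: opening $321.06; interest $2.56 → $323.62; payment $125.00; balance $198.62
Week 9: opening $198.62; interest $1.58 → $200.20; payment $125.00; balance $75.20
Week 10: opening $75.20; interest $0.60 → $75.80; payment $75.80; balance $0.00
Total interest: $10.18 + $8.73 + $7.48 + $6.40 + $5.46 + $4.50 + $3.54 + $2.56 + $1.58 + $0.60 = $51.03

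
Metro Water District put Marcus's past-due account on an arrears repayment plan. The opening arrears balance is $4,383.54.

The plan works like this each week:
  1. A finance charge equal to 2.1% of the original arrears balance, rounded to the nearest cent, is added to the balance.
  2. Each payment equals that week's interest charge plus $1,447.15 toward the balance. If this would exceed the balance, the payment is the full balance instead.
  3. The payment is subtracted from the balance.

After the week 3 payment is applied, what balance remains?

Week 1: opening $4,383.54; interest $92.05 → $4,475.59; payment $1,539.20; balance $2,936.39
Week 2: opening $2,936.39; interest $92.05 → $3,028.44; payment $1,539.20; balance $1,489.24
Week 3: opening $1,489.24; interest $92.05 → $1,581.29; payment $1,539.20; balance $42.09

$42.09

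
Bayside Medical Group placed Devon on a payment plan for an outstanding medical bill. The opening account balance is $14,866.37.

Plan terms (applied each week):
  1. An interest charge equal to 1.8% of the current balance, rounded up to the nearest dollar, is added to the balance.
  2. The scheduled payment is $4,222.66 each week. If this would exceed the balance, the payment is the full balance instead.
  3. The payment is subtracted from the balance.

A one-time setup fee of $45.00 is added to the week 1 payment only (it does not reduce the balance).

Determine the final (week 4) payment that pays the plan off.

Week 1: $14,866.37 +$268.00 interest = $15,134.37; pay $4,222.66 (+ $45.00 fee) → $10,911.71
Week 2: $10,911.71 +$197.00 interest = $11,108.71; pay $4,222.66 → $6,886.05
Week 3: $6,886.05 +$124.00 interest = $7,010.05; pay $4,222.66 → $2,787.39
Week 4: $2,787.39 +$51.00 interest = $2,838.39; pay $2,838.39 → $0.00

$2,838.39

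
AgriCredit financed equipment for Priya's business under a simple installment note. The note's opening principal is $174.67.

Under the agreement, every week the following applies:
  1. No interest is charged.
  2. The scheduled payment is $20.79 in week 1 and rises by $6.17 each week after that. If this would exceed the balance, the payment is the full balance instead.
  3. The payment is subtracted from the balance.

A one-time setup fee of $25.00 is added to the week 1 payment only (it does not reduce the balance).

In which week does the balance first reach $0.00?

6

Week 1: $174.67 − $20.79 (+ $25.00 fee) → $153.88
Week 2: $153.88 − $26.96 → $126.92
Week 3: $126.92 − $33.13 → $93.79
Week 4: $93.79 − $39.30 → $54.49
Week 5: $54.49 − $45.47 → $9.02
Week 6: $9.02 − $9.02 → $0.00
Balance reaches $0.00 in week 6.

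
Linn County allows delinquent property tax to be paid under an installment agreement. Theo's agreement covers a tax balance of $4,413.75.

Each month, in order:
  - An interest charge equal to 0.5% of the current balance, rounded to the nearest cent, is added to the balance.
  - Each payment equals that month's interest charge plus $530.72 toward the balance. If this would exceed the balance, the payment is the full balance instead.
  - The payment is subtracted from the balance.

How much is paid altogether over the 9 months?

Month 1: $4,413.75 +$22.07 interest = $4,435.82; pay $552.79 → $3,883.03
Month 2: $3,883.03 +$19.42 interest = $3,902.45; pay $550.14 → $3,352.31
Month 3: $3,352.31 +$16.76 interest = $3,369.07; pay $547.48 → $2,821.59
Month 4: $2,821.59 +$14.11 interest = $2,835.70; pay $544.83 → $2,290.87
Month 5: $2,290.87 +$11.45 interest = $2,302.32; pay $542.17 → $1,760.15
Month 6: $1,760.15 +$8.80 interest = $1,768.95; pay $539.52 → $1,229.43
Month 7: $1,229.43 +$6.15 interest = $1,235.58; pay $536.87 → $698.71
Month 8: $698.71 +$3.49 interest = $702.20; pay $534.21 → $167.99
Month 9: $167.99 +$0.84 interest = $168.83; pay $168.83 → $0.00
Total paid: $4,516.84

$4,516.84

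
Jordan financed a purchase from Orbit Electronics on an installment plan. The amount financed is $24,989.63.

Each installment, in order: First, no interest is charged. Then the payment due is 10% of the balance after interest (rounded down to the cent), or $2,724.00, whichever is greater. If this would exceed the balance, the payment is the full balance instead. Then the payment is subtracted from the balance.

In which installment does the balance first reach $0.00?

10

Installment 1: opening $24,989.63; payment $2,724.00; balance $22,265.63
Installment 2: opening $22,265.63; payment $2,724.00; balance $19,541.63
Installment 3: opening $19,541.63; payment $2,724.00; balance $16,817.63
Installment 4: opening $16,817.63; payment $2,724.00; balance $14,093.63
Installment 5: opening $14,093.63; payment $2,724.00; balance $11,369.63
Installment 6: opening $11,369.63; payment $2,724.00; balance $8,645.63
Installment 7: opening $8,645.63; payment $2,724.00; balance $5,921.63
Installment 8: opening $5,921.63; payment $2,724.00; balance $3,197.63
Installment 9: opening $3,197.63; payment $2,724.00; balance $473.63
Installment 10: opening $473.63; payment $473.63; balance $0.00
Balance reaches $0.00 in installment 10.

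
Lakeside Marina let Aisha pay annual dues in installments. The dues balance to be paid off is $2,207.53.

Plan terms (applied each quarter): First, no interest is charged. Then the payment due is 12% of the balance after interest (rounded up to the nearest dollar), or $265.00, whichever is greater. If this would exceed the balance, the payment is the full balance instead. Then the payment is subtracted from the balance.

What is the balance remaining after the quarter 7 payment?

Quarter 1: $2,207.53 − $265.00 → $1,942.53
Quarter 2: $1,942.53 − $265.00 → $1,677.53
Quarter 3: $1,677.53 − $265.00 → $1,412.53
Quarter 4: $1,412.53 − $265.00 → $1,147.53
Quarter 5: $1,147.53 − $265.00 → $882.53
Quarter 6: $882.53 − $265.00 → $617.53
Quarter 7: $617.53 − $265.00 → $352.53

$352.53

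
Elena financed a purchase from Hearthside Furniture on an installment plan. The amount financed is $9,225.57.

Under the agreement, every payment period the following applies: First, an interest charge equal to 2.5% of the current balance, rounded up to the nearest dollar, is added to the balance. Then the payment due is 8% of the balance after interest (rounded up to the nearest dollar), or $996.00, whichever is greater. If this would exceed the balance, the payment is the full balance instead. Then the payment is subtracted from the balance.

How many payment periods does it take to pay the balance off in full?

11

Payment period 1: opening $9,225.57; interest $231.00 → $9,456.57; payment $996.00; balance $8,460.57
Payment period 2: opening $8,460.57; interest $212.00 → $8,672.57; payment $996.00; balance $7,676.57
Payment period 3: opening $7,676.57; interest $192.00 → $7,868.57; payment $996.00; balance $6,872.57
Payment period 4: opening $6,872.57; interest $172.00 → $7,044.57; payment $996.00; balance $6,048.57
Payment period 5: opening $6,048.57; interest $152.00 → $6,200.57; payment $996.00; balance $5,204.57
Payment period 6: opening $5,204.57; interest $131.00 → $5,335.57; payment $996.00; balance $4,339.57
Payment period 7: opening $4,339.57; interest $109.00 → $4,448.57; payment $996.00; balance $3,452.57
Payment period 8: opening $3,452.57; interest $87.00 → $3,539.57; payment $996.00; balance $2,543.57
Payment period 9: opening $2,543.57; interest $64.00 → $2,607.57; payment $996.00; balance $1,611.57
Payment period 10: opening $1,611.57; interest $41.00 → $1,652.57; payment $996.00; balance $656.57
Payment period 11: opening $656.57; interest $17.00 → $673.57; payment $673.57; balance $0.00
Balance reaches $0.00 in payment period 11.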